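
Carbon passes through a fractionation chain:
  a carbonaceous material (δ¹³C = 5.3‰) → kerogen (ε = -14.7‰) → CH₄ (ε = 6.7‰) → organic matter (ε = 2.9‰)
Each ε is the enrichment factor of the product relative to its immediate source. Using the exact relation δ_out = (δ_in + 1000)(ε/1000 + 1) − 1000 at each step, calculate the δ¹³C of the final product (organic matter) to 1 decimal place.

step 1: δ = (5.30 + 1000)·(-14.7/1000 + 1) − 1000 = -9.48‰
step 2: δ = (-9.48 + 1000)·(6.7/1000 + 1) − 1000 = -2.84‰
step 3: δ = (-2.84 + 1000)·(2.9/1000 + 1) − 1000 = 0.05‰

0.1‰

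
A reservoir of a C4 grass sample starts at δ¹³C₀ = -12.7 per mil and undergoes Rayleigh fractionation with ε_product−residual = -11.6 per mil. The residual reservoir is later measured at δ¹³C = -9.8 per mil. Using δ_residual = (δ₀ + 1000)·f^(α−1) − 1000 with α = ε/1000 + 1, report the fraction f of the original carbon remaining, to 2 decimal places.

α − 1 = ε/1000 = -0.0116
(δ_res + 1000)/(δ₀ + 1000) = (-9.8 + 1000)/(-12.7 + 1000) = 990.2/987.3 = 1.002937
f = 1.002937^(1/-0.0116) = exp(ln(1.002937)/-0.0116) = exp(0.00293/-0.0116)
f = exp(-0.2528) = 0.7766

0.78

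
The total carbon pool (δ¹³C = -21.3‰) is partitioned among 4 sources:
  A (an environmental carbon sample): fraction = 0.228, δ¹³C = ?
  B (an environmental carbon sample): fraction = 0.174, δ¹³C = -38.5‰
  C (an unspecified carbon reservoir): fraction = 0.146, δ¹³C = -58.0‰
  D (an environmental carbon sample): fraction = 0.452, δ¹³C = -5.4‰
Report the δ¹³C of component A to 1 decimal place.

-16.2‰

Isotope mass balance: δ_bulk = Σ fᵢ·δᵢ.
-21.3 = 0.228×δ_A + 0.174×(-38.5) + 0.146×(-58.0) + 0.452×(-5.4)
0.228·δ_A = -21.3 − (-17.608) = -3.692
δ_A = -3.692 / 0.228 = -16.19‰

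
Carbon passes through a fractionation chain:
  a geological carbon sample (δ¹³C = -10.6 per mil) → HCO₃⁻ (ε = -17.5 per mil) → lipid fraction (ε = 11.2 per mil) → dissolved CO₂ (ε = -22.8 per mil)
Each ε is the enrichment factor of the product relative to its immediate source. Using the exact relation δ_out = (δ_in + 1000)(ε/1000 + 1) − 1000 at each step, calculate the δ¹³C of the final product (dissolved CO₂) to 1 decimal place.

-39.4 per mil

step 1: δ = (-10.60 + 1000)·(-17.5/1000 + 1) − 1000 = -27.91 per mil
step 2: δ = (-27.91 + 1000)·(11.2/1000 + 1) − 1000 = -17.03 per mil
step 3: δ = (-17.03 + 1000)·(-22.8/1000 + 1) − 1000 = -39.44 per mil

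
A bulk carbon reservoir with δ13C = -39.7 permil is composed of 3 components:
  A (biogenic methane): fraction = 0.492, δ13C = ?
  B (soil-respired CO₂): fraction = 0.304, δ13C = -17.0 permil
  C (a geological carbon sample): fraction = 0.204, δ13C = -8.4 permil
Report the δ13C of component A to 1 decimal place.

Isotope mass balance: δ_bulk = Σ fᵢ·δᵢ.
-39.7 = 0.492×δ_A + 0.304×(-17.0) + 0.204×(-8.4)
0.492·δ_A = -39.7 − (-6.882) = -32.818
δ_A = -32.818 / 0.492 = -66.70 permil

-66.7 permil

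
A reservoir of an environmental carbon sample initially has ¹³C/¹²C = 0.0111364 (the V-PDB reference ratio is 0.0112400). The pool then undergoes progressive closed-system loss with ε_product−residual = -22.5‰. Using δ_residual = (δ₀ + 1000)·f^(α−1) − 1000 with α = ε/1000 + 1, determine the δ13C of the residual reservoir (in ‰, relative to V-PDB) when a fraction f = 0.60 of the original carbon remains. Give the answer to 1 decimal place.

δ₀ = (0.0111364/0.0112400 − 1)×1000 = (0.990783 − 1)×1000 = -9.217‰
α − 1 = ε/1000 = -0.0225
f^(α−1) = 0.60^(-0.0225) = 1.011560
δ_res = (-9.217 + 1000) × 1.011560 − 1000 = 1002.236 − 1000 = 2.24‰

2.2‰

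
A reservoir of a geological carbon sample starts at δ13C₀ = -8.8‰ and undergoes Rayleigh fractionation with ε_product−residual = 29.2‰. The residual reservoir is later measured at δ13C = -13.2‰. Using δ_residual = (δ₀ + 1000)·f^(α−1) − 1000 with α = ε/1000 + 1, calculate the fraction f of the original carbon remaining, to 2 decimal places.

α − 1 = ε/1000 = 0.0292
(δ_res + 1000)/(δ₀ + 1000) = (-13.2 + 1000)/(-8.8 + 1000) = 986.8/991.2 = 0.995561
f = 0.995561^(1/0.0292) = exp(ln(0.995561)/0.0292) = exp(-0.00445/0.0292)
f = exp(-0.1524) = 0.8587

0.86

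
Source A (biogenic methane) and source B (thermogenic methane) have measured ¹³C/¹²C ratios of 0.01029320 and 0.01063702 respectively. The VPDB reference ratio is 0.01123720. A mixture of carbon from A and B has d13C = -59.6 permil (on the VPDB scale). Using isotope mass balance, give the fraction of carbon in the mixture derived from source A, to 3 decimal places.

δ_A = (0.01029320/0.01123720 − 1)×1000 = (0.915993 − 1)×1000 = -84.007 permil
δ_B = (0.01063702/0.01123720 − 1)×1000 = (0.946590 − 1)×1000 = -53.410 permil
f_A = (δ_mix − δ_B)/(δ_A − δ_B) = (-59.6 − (-53.410))/(-84.007 − (-53.410))
f_A = -6.190 / -30.597 = 0.2023

0.202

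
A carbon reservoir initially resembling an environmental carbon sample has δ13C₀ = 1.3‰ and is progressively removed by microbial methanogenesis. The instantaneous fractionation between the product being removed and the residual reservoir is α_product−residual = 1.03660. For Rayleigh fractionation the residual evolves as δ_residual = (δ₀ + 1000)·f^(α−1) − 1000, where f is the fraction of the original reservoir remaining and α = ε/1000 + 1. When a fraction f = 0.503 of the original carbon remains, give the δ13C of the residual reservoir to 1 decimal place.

-23.6‰

Rayleigh residual: δ_res = (δ₀ + 1000)·f^(α−1) − 1000
α − 1 = 0.03660
f^(α−1) = 0.503^(0.03660) = 0.975163
δ_res = (1.3 + 1000) × 0.975163 − 1000 = 976.431 − 1000 = -23.57‰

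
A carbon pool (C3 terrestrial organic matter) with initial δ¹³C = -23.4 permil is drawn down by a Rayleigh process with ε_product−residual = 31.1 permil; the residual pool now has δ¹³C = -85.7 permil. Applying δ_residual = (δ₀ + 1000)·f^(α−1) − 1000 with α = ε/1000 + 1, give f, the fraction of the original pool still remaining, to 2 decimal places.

α − 1 = ε/1000 = 0.0311
(δ_res + 1000)/(δ₀ + 1000) = (-85.7 + 1000)/(-23.4 + 1000) = 914.3/976.6 = 0.936207
f = 0.936207^(1/0.0311) = exp(ln(0.936207)/0.0311) = exp(-0.06592/0.0311)
f = exp(-2.1196) = 0.1201

0.12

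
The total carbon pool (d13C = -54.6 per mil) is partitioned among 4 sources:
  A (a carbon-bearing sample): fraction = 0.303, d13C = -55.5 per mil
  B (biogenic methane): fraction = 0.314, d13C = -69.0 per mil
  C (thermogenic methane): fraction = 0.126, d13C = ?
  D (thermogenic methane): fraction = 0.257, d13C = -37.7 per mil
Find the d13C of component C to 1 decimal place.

Isotope mass balance: δ_bulk = Σ fᵢ·δᵢ.
-54.6 = 0.303×(-55.5) + 0.314×(-69.0) + 0.126×δ_C + 0.257×(-37.7)
0.126·δ_C = -54.6 − (-48.171) = -6.429
δ_C = -6.429 / 0.126 = -51.02 per mil

-51.0 per mil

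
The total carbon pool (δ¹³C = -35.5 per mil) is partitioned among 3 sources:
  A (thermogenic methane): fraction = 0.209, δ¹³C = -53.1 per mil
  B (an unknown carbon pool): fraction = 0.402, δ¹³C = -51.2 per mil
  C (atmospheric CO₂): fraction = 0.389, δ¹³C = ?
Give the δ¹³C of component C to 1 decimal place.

-9.8 per mil

Isotope mass balance: δ_bulk = Σ fᵢ·δᵢ.
-35.5 = 0.209×(-53.1) + 0.402×(-51.2) + 0.389×δ_C
0.389·δ_C = -35.5 − (-31.680) = -3.820
δ_C = -3.820 / 0.389 = -9.82 per mil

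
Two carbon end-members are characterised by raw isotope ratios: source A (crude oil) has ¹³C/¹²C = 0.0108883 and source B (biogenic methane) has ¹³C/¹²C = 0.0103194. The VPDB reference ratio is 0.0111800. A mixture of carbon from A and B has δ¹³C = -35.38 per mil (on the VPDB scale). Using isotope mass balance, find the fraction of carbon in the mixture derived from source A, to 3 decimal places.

δ_A = (0.0108883/0.0111800 − 1)×1000 = (0.973909 − 1)×1000 = -26.091 per mil
δ_B = (0.0103194/0.0111800 − 1)×1000 = (0.923023 − 1)×1000 = -76.977 per mil
f_A = (δ_mix − δ_B)/(δ_A − δ_B) = (-35.38 − (-76.977))/(-26.091 − (-76.977))
f_A = 41.597 / 50.886 = 0.8175

0.817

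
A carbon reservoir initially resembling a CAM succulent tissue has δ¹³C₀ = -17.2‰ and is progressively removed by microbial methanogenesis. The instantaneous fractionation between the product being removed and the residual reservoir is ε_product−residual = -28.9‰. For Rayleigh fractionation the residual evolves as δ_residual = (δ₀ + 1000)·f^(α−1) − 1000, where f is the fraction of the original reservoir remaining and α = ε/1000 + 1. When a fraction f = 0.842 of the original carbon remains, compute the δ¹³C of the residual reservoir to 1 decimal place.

Rayleigh residual: δ_res = (δ₀ + 1000)·f^(α−1) − 1000
α = ε/1000 + 1 = 0.97110, so α − 1 = -0.02890
f^(α−1) = 0.842^(-0.02890) = 1.004982
δ_res = (-17.2 + 1000) × 1.004982 − 1000 = 987.697 − 1000 = -12.30‰

-12.3‰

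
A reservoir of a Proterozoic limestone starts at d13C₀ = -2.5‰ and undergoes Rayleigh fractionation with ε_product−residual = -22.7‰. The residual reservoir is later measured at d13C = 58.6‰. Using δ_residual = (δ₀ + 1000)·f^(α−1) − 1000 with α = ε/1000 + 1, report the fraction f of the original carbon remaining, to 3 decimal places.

0.073

α − 1 = ε/1000 = -0.0227
(δ_res + 1000)/(δ₀ + 1000) = (58.6 + 1000)/(-2.5 + 1000) = 1058.6/997.5 = 1.061253
f = 1.061253^(1/-0.0227) = exp(ln(1.061253)/-0.0227) = exp(0.05945/-0.0227)
f = exp(-2.6190) = 0.0729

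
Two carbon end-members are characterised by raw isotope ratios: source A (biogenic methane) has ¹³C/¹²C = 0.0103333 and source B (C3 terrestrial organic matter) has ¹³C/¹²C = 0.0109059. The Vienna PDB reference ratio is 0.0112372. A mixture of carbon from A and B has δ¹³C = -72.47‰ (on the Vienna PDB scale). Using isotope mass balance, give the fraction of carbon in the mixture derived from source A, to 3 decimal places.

0.844

δ_A = (0.0103333/0.0112372 − 1)×1000 = (0.919562 − 1)×1000 = -80.438‰
δ_B = (0.0109059/0.0112372 − 1)×1000 = (0.970518 − 1)×1000 = -29.482‰
f_A = (δ_mix − δ_B)/(δ_A − δ_B) = (-72.47 − (-29.482))/(-80.438 − (-29.482))
f_A = -42.988 / -50.956 = 0.8436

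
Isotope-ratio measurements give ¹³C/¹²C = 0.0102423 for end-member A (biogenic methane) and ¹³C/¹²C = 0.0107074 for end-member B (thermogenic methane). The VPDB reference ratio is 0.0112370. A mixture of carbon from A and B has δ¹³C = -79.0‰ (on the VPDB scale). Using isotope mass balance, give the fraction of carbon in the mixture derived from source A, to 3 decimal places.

δ_A = (0.0102423/0.0112370 − 1)×1000 = (0.911480 − 1)×1000 = -88.520‰
δ_B = (0.0107074/0.0112370 − 1)×1000 = (0.952870 − 1)×1000 = -47.130‰
f_A = (δ_mix − δ_B)/(δ_A − δ_B) = (-79.0 − (-47.130))/(-88.520 − (-47.130))
f_A = -31.870 / -41.390 = 0.7700

0.770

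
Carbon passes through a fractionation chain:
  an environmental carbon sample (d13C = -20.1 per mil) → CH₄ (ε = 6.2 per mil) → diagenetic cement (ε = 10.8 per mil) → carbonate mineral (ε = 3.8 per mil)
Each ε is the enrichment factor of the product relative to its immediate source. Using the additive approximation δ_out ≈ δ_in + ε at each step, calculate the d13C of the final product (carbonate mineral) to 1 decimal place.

0.7 per mil

step 1: δ ≈ -20.1 + (6.2) = -13.9 per mil
step 2: δ ≈ -13.9 + (10.8) = -3.1 per mil
step 3: δ ≈ -3.1 + (3.8) = 0.7 per mil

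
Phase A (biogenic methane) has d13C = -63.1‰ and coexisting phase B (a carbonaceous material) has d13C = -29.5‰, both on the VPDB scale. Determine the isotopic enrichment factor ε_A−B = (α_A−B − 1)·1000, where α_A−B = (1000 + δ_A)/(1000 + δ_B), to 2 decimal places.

α_A−B = (1000 + -63.1) / (1000 + -29.5) = 936.9 / 970.5 = 0.965379
ε_A−B = (0.965379 − 1) × 1000 = -34.621‰
(The approximation ε ≈ δ_A − δ_B would give -33.6‰.)

-34.62‰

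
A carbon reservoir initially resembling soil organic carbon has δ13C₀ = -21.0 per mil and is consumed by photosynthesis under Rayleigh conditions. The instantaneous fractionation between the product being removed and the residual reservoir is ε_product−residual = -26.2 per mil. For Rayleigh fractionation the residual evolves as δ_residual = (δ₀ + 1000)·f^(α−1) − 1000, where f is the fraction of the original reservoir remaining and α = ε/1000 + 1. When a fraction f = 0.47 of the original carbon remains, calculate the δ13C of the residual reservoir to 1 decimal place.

-1.4 per mil

Rayleigh residual: δ_res = (δ₀ + 1000)·f^(α−1) − 1000
α = ε/1000 + 1 = 0.97380, so α − 1 = -0.02620
f^(α−1) = 0.47^(-0.02620) = 1.019979
δ_res = (-21.0 + 1000) × 1.019979 − 1000 = 998.559 − 1000 = -1.44 per mil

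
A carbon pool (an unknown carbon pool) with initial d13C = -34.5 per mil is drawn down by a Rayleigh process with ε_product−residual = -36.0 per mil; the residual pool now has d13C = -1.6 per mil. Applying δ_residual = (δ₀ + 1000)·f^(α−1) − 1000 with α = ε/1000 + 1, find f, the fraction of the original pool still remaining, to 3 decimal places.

0.394

α − 1 = ε/1000 = -0.0360
(δ_res + 1000)/(δ₀ + 1000) = (-1.6 + 1000)/(-34.5 + 1000) = 998.4/965.5 = 1.034076
f = 1.034076^(1/-0.0360) = exp(ln(1.034076)/-0.0360) = exp(0.03351/-0.0360)
f = exp(-0.9308) = 0.3942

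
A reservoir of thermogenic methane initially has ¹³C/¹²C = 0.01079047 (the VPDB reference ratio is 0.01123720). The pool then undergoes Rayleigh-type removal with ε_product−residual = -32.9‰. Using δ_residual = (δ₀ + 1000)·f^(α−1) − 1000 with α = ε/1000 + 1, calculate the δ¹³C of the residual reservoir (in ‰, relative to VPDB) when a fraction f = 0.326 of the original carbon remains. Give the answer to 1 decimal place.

-3.7‰

δ₀ = (0.01079047/0.01123720 − 1)×1000 = (0.960245 − 1)×1000 = -39.755‰
α − 1 = ε/1000 = -0.0329
f^(α−1) = 0.326^(-0.0329) = 1.037565
δ_res = (-39.755 + 1000) × 1.037565 − 1000 = 996.317 − 1000 = -3.68‰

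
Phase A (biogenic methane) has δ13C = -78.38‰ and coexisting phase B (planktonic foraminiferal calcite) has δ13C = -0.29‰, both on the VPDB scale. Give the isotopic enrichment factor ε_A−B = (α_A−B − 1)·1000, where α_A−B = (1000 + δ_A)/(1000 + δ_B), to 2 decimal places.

-78.11‰

α_A−B = (1000 + -78.38) / (1000 + -0.29) = 921.62 / 999.71 = 0.921887
ε_A−B = (0.921887 − 1) × 1000 = -78.113‰
(The approximation ε ≈ δ_A − δ_B would give -78.09‰.)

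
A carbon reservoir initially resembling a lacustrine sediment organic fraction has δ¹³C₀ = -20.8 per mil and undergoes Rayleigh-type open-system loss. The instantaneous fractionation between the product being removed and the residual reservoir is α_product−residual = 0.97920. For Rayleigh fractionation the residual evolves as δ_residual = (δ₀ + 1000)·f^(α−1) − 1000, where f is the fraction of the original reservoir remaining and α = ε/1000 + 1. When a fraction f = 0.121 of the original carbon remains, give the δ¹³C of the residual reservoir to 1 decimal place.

23.2 per mil

Rayleigh residual: δ_res = (δ₀ + 1000)·f^(α−1) − 1000
α − 1 = -0.02080
f^(α−1) = 0.121^(-0.02080) = 1.044908
δ_res = (-20.8 + 1000) × 1.044908 − 1000 = 1023.174 − 1000 = 23.17 per mil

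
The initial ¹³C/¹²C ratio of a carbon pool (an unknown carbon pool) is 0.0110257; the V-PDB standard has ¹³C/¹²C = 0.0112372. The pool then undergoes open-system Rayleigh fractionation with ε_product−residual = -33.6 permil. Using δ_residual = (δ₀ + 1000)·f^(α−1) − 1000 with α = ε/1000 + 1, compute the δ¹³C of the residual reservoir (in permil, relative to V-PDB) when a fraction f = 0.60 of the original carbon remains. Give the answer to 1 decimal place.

δ₀ = (0.0110257/0.0112372 − 1)×1000 = (0.981179 − 1)×1000 = -18.821 permil
α − 1 = ε/1000 = -0.0336
f^(α−1) = 0.60^(-0.0336) = 1.017312
δ_res = (-18.821 + 1000) × 1.017312 − 1000 = 998.165 − 1000 = -1.84 permil

-1.8 permil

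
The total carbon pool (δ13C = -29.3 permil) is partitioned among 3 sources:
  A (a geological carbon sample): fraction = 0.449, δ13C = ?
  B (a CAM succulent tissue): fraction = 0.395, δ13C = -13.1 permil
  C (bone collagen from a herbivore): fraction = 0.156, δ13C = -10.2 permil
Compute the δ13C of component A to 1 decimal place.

-50.2 permil

Isotope mass balance: δ_bulk = Σ fᵢ·δᵢ.
-29.3 = 0.449×δ_A + 0.395×(-13.1) + 0.156×(-10.2)
0.449·δ_A = -29.3 − (-6.766) = -22.534
δ_A = -22.534 / 0.449 = -50.19 permil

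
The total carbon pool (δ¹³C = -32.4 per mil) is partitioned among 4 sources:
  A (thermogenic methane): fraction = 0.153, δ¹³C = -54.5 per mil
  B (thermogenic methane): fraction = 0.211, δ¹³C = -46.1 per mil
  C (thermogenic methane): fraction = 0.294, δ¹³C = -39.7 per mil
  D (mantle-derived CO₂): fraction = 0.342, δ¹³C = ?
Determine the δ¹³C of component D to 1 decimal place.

Isotope mass balance: δ_bulk = Σ fᵢ·δᵢ.
-32.4 = 0.153×(-54.5) + 0.211×(-46.1) + 0.294×(-39.7) + 0.342×δ_D
0.342·δ_D = -32.4 − (-29.737) = -2.663
δ_D = -2.663 / 0.342 = -7.79 per mil

-7.8 per mil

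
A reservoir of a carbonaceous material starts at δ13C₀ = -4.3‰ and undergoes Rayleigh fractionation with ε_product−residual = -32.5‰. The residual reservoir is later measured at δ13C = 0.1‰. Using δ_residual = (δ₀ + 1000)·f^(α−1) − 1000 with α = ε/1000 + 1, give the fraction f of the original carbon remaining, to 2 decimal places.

α − 1 = ε/1000 = -0.0325
(δ_res + 1000)/(δ₀ + 1000) = (0.1 + 1000)/(-4.3 + 1000) = 1000.1/995.7 = 1.004419
f = 1.004419^(1/-0.0325) = exp(ln(1.004419)/-0.0325) = exp(0.00441/-0.0325)
f = exp(-0.1357) = 0.8731

0.87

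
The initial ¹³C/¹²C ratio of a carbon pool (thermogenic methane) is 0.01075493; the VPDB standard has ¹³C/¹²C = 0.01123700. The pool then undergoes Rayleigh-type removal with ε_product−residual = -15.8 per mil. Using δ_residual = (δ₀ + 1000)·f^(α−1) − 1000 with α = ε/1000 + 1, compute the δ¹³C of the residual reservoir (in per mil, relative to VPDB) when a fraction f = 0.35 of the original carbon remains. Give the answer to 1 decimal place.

-26.9 per mil

δ₀ = (0.01075493/0.01123700 − 1)×1000 = (0.957100 − 1)×1000 = -42.900 per mil
α − 1 = ε/1000 = -0.0158
f^(α−1) = 0.35^(-0.0158) = 1.016726
δ_res = (-42.900 + 1000) × 1.016726 − 1000 = 973.108 − 1000 = -26.89 per mil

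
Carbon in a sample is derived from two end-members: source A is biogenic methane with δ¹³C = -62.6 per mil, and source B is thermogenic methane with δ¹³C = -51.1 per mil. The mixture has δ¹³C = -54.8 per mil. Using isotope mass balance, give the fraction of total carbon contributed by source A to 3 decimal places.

0.322

δ_mix = f_A·δ_A + (1 − f_A)·δ_B  ⇒  f_A = (δ_mix − δ_B)/(δ_A − δ_B)
f_A = (-54.8 − (-51.1)) / (-62.6 − (-51.1))
f_A = -3.7 / -11.5 = 0.3217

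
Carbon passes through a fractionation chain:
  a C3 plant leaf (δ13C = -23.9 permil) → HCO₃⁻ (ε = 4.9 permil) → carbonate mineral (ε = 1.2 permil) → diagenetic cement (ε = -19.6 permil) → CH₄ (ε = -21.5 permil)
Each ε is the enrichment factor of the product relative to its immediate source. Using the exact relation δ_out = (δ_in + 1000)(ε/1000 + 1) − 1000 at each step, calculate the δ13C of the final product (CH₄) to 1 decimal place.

step 1: δ = (-23.90 + 1000)·(4.9/1000 + 1) − 1000 = -19.12 permil
step 2: δ = (-19.12 + 1000)·(1.2/1000 + 1) − 1000 = -17.94 permil
step 3: δ = (-17.94 + 1000)·(-19.6/1000 + 1) − 1000 = -37.19 permil
step 4: δ = (-37.19 + 1000)·(-21.5/1000 + 1) − 1000 = -57.89 permil

-57.9 permil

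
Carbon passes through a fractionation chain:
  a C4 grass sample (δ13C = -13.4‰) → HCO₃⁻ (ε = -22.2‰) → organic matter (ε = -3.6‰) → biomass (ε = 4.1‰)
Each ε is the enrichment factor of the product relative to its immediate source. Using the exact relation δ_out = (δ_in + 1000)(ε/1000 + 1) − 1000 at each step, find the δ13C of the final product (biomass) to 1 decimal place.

step 1: δ = (-13.40 + 1000)·(-22.2/1000 + 1) − 1000 = -35.30‰
step 2: δ = (-35.30 + 1000)·(-3.6/1000 + 1) − 1000 = -38.78‰
step 3: δ = (-38.78 + 1000)·(4.1/1000 + 1) − 1000 = -34.83‰

-34.8‰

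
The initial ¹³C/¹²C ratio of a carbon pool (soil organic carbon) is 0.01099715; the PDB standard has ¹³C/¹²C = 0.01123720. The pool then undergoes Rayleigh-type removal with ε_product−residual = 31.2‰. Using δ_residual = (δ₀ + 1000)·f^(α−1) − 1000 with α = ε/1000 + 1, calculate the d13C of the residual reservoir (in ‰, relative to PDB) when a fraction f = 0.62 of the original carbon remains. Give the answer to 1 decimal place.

δ₀ = (0.01099715/0.01123720 − 1)×1000 = (0.978638 − 1)×1000 = -21.362‰
α − 1 = ε/1000 = 0.0312
f^(α−1) = 0.62^(0.0312) = 0.985196
δ_res = (-21.362 + 1000) × 0.985196 − 1000 = 964.150 − 1000 = -35.85‰

-35.8‰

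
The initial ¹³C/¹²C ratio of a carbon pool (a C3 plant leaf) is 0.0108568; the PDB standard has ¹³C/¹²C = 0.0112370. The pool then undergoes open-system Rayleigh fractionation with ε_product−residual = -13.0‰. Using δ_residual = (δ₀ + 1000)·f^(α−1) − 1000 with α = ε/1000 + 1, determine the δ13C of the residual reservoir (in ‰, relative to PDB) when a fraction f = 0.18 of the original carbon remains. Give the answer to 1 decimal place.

δ₀ = (0.0108568/0.0112370 − 1)×1000 = (0.966165 − 1)×1000 = -33.835‰
α − 1 = ε/1000 = -0.0130
f^(α−1) = 0.18^(-0.0130) = 1.022543
δ_res = (-33.835 + 1000) × 1.022543 − 1000 = 987.945 − 1000 = -12.05‰

-12.1‰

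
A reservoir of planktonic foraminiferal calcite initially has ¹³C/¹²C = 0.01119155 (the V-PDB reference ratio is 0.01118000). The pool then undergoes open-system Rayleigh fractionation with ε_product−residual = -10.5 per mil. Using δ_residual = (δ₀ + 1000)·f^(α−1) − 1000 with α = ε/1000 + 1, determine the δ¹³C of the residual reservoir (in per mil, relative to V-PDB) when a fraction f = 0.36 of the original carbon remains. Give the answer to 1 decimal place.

11.8 per mil

δ₀ = (0.01119155/0.01118000 − 1)×1000 = (1.001033 − 1)×1000 = 1.033 per mil
α − 1 = ε/1000 = -0.0105
f^(α−1) = 0.36^(-0.0105) = 1.010785
δ_res = (1.033 + 1000) × 1.010785 − 1000 = 1011.829 − 1000 = 11.83 per mil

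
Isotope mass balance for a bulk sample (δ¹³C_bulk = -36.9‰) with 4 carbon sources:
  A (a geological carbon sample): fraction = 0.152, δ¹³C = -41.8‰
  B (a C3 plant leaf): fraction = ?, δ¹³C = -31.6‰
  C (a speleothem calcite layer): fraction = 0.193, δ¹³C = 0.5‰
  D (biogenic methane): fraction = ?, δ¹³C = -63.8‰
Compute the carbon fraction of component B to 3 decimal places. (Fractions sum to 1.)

0.346

Let f_B and f_D be the unknown fractions; fractions sum to 1 so f_B + f_D = 0.655.
Mass balance: Σ fᵢ·δᵢ = δ_bulk ⇒ f_B·(-31.6) + f_D·(-63.8) = -36.9 − (-6.257) = -30.643
Substitute f_D = 0.655 − f_B:
f_B·(-31.6 − -63.8) = -30.643 − 0.655×(-63.8) = 11.146
f_B = 11.146 / 32.2 = 0.3462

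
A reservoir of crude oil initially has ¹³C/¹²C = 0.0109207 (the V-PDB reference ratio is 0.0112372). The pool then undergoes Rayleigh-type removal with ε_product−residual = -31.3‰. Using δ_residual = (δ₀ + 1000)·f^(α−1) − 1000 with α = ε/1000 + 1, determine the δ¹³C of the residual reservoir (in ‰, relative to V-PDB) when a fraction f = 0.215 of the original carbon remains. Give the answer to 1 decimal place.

19.7‰

δ₀ = (0.0109207/0.0112372 − 1)×1000 = (0.971835 − 1)×1000 = -28.165‰
α − 1 = ε/1000 = -0.0313
f^(α−1) = 0.215^(-0.0313) = 1.049288
δ_res = (-28.165 + 1000) × 1.049288 − 1000 = 1019.734 − 1000 = 19.73‰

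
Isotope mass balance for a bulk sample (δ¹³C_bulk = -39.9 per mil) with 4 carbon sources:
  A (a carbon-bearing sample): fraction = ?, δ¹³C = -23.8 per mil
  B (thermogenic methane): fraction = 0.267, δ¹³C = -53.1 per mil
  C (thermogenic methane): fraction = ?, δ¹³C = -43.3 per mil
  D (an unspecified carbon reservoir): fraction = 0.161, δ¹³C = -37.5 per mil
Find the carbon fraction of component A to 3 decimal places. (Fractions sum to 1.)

0.261

Let f_A and f_C be the unknown fractions; fractions sum to 1 so f_A + f_C = 0.572.
Mass balance: Σ fᵢ·δᵢ = δ_bulk ⇒ f_A·(-23.8) + f_C·(-43.3) = -39.9 − (-20.215) = -19.685
Substitute f_C = 0.572 − f_A:
f_A·(-23.8 − -43.3) = -19.685 − 0.572×(-43.3) = 5.083
f_A = 5.083 / 19.5 = 0.2607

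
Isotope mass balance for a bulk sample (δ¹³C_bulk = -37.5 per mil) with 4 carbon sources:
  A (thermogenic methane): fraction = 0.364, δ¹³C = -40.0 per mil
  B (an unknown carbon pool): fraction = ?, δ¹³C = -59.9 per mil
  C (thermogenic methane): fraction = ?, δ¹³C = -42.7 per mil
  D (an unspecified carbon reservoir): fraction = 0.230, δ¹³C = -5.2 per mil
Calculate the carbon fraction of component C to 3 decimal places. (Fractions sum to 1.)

0.150

Let f_C and f_B be the unknown fractions; fractions sum to 1 so f_C + f_B = 0.406.
Mass balance: Σ fᵢ·δᵢ = δ_bulk ⇒ f_C·(-42.7) + f_B·(-59.9) = -37.5 − (-15.756) = -21.744
Substitute f_B = 0.406 − f_C:
f_C·(-42.7 − -59.9) = -21.744 − 0.406×(-59.9) = 2.575
f_C = 2.575 / 17.2 = 0.1497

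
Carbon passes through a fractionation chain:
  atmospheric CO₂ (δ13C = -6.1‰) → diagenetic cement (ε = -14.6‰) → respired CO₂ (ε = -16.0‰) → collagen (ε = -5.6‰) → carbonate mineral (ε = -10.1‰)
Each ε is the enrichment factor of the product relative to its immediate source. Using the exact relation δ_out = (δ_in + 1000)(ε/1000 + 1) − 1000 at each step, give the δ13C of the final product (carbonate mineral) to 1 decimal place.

step 1: δ = (-6.10 + 1000)·(-14.6/1000 + 1) − 1000 = -20.61‰
step 2: δ = (-20.61 + 1000)·(-16.0/1000 + 1) − 1000 = -36.28‰
step 3: δ = (-36.28 + 1000)·(-5.6/1000 + 1) − 1000 = -41.68‰
step 4: δ = (-41.68 + 1000)·(-10.1/1000 + 1) − 1000 = -51.36‰

-51.4‰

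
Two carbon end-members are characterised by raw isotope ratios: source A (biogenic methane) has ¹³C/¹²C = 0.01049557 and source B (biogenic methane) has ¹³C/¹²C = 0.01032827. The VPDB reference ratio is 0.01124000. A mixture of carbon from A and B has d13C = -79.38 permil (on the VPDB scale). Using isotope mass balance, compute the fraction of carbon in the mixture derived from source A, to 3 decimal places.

δ_A = (0.01049557/0.01124000 − 1)×1000 = (0.933770 − 1)×1000 = -66.230 permil
δ_B = (0.01032827/0.01124000 − 1)×1000 = (0.918885 − 1)×1000 = -81.115 permil
f_A = (δ_mix − δ_B)/(δ_A − δ_B) = (-79.38 − (-81.115))/(-66.230 − (-81.115))
f_A = 1.735 / 14.884 = 0.1165

0.117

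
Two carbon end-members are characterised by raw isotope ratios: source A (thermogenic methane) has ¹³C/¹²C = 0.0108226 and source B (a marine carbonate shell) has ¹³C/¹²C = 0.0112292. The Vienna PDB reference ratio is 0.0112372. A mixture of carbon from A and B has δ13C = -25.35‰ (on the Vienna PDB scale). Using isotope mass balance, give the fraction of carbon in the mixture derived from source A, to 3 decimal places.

0.681

δ_A = (0.0108226/0.0112372 − 1)×1000 = (0.963105 − 1)×1000 = -36.895‰
δ_B = (0.0112292/0.0112372 − 1)×1000 = (0.999288 − 1)×1000 = -0.712‰
f_A = (δ_mix − δ_B)/(δ_A − δ_B) = (-25.35 − (-0.712))/(-36.895 − (-0.712))
f_A = -24.638 / -36.183 = 0.6809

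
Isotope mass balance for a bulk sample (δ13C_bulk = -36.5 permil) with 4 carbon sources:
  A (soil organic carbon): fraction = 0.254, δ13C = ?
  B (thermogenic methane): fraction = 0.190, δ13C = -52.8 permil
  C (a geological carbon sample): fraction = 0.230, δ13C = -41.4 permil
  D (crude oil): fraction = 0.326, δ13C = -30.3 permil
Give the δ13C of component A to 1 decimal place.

-27.8 permil

Isotope mass balance: δ_bulk = Σ fᵢ·δᵢ.
-36.5 = 0.254×δ_A + 0.190×(-52.8) + 0.230×(-41.4) + 0.326×(-30.3)
0.254·δ_A = -36.5 − (-29.432) = -7.068
δ_A = -7.068 / 0.254 = -27.83 permil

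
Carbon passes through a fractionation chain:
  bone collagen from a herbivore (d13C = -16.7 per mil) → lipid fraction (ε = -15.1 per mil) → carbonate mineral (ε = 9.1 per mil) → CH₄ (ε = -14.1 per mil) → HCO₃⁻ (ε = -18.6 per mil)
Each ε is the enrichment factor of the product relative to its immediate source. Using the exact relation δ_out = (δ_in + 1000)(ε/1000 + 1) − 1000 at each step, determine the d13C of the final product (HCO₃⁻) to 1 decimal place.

step 1: δ = (-16.70 + 1000)·(-15.1/1000 + 1) − 1000 = -31.55 per mil
step 2: δ = (-31.55 + 1000)·(9.1/1000 + 1) − 1000 = -22.73 per mil
step 3: δ = (-22.73 + 1000)·(-14.1/1000 + 1) − 1000 = -36.51 per mil
step 4: δ = (-36.51 + 1000)·(-18.6/1000 + 1) − 1000 = -54.44 per mil

-54.4 per mil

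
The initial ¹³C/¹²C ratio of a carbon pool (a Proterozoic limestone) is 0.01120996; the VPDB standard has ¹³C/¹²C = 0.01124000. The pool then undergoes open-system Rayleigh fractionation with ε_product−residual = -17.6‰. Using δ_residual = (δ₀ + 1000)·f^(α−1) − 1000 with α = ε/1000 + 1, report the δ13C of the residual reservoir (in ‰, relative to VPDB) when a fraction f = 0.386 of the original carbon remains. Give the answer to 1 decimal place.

δ₀ = (0.01120996/0.01124000 − 1)×1000 = (0.997327 − 1)×1000 = -2.673‰
α − 1 = ε/1000 = -0.0176
f^(α−1) = 0.386^(-0.0176) = 1.016895
δ_res = (-2.673 + 1000) × 1.016895 − 1000 = 1014.177 − 1000 = 14.18‰

14.2‰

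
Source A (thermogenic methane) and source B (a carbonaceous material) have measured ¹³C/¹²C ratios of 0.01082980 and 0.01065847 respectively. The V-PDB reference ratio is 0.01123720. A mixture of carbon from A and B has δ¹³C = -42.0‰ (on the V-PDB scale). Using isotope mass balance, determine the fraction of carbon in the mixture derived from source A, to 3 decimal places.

δ_A = (0.01082980/0.01123720 − 1)×1000 = (0.963745 − 1)×1000 = -36.255‰
δ_B = (0.01065847/0.01123720 − 1)×1000 = (0.948499 − 1)×1000 = -51.501‰
f_A = (δ_mix − δ_B)/(δ_A − δ_B) = (-42.0 − (-51.501))/(-36.255 − (-51.501))
f_A = 9.501 / 15.247 = 0.6232

0.623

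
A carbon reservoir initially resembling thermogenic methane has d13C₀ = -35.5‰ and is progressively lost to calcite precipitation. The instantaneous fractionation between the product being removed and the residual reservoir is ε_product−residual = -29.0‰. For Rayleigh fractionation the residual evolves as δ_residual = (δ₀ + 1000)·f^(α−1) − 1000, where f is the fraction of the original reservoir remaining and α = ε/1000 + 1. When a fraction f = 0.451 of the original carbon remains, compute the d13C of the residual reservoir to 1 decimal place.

Rayleigh residual: δ_res = (δ₀ + 1000)·f^(α−1) − 1000
α = ε/1000 + 1 = 0.97100, so α − 1 = -0.02900
f^(α−1) = 0.451^(-0.02900) = 1.023361
δ_res = (-35.5 + 1000) × 1.023361 − 1000 = 987.032 − 1000 = -12.97‰

-13.0‰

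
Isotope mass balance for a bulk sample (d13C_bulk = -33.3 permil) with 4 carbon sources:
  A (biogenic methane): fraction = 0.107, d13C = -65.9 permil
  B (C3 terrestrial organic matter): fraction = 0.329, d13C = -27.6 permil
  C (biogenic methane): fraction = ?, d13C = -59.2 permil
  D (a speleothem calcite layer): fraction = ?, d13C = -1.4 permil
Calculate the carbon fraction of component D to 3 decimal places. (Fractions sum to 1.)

0.281

Let f_D and f_C be the unknown fractions; fractions sum to 1 so f_D + f_C = 0.564.
Mass balance: Σ fᵢ·δᵢ = δ_bulk ⇒ f_D·(-1.4) + f_C·(-59.2) = -33.3 − (-16.132) = -17.168
Substitute f_C = 0.564 − f_D:
f_D·(-1.4 − -59.2) = -17.168 − 0.564×(-59.2) = 16.221
f_D = 16.221 / 57.8 = 0.2806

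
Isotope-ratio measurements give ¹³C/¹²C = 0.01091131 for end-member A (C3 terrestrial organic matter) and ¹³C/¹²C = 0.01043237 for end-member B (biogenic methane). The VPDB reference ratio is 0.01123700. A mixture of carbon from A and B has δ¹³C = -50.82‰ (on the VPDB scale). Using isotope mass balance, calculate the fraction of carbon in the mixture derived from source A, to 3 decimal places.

δ_A = (0.01091131/0.01123700 − 1)×1000 = (0.971016 − 1)×1000 = -28.984‰
δ_B = (0.01043237/0.01123700 − 1)×1000 = (0.928395 − 1)×1000 = -71.605‰
f_A = (δ_mix − δ_B)/(δ_A − δ_B) = (-50.82 − (-71.605))/(-28.984 − (-71.605))
f_A = 20.785 / 42.622 = 0.4877

0.488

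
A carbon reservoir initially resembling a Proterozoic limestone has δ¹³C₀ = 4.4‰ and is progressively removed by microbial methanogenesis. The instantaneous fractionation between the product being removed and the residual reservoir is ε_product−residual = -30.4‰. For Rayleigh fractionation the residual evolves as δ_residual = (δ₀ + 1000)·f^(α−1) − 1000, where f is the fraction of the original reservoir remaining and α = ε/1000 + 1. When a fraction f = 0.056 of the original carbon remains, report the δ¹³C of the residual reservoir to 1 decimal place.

96.4‰

Rayleigh residual: δ_res = (δ₀ + 1000)·f^(α−1) − 1000
α = ε/1000 + 1 = 0.96960, so α − 1 = -0.03040
f^(α−1) = 0.056^(-0.03040) = 1.091579
δ_res = (4.4 + 1000) × 1.091579 − 1000 = 1096.382 − 1000 = 96.38‰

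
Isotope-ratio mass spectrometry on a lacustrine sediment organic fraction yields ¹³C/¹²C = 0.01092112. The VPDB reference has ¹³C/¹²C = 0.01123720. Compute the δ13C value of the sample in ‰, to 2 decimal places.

-28.13‰

δ13C = (R_sample / R_standard − 1) × 1000
R_sample / R_standard = 0.01092112 / 0.01123720 = 0.971872
δ13C = (0.971872 − 1) × 1000 = -28.128‰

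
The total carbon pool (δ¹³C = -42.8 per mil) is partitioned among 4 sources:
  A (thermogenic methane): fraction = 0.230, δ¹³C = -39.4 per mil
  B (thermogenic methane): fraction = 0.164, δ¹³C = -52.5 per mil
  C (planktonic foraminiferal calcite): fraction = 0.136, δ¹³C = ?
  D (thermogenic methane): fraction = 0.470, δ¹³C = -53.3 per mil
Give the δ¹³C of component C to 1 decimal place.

Isotope mass balance: δ_bulk = Σ fᵢ·δᵢ.
-42.8 = 0.230×(-39.4) + 0.164×(-52.5) + 0.136×δ_C + 0.470×(-53.3)
0.136·δ_C = -42.8 − (-42.723) = -0.077
δ_C = -0.077 / 0.136 = -0.57 per mil

-0.6 per mil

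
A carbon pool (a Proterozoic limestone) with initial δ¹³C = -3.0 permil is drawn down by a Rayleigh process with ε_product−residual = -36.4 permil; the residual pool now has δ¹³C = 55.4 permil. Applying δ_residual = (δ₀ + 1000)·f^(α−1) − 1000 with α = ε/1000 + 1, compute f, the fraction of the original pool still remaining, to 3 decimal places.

α − 1 = ε/1000 = -0.0364
(δ_res + 1000)/(δ₀ + 1000) = (55.4 + 1000)/(-3.0 + 1000) = 1055.4/997.0 = 1.058576
f = 1.058576^(1/-0.0364) = exp(ln(1.058576)/-0.0364) = exp(0.05692/-0.0364)
f = exp(-1.5639) = 0.2093

0.209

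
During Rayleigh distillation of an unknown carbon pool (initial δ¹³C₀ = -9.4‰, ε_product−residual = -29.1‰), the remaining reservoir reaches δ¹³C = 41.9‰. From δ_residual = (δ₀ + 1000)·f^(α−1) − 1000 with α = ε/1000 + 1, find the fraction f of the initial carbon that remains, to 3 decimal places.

0.176

α − 1 = ε/1000 = -0.0291
(δ_res + 1000)/(δ₀ + 1000) = (41.9 + 1000)/(-9.4 + 1000) = 1041.9/990.6 = 1.051787
f = 1.051787^(1/-0.0291) = exp(ln(1.051787)/-0.0291) = exp(0.05049/-0.0291)
f = exp(-1.7351) = 0.1764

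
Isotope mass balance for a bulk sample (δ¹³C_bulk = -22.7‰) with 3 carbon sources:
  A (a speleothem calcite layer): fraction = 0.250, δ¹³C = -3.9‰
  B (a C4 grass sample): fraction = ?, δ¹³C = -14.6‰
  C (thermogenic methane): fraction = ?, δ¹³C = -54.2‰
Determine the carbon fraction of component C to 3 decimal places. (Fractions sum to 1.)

0.272

Let f_C and f_B be the unknown fractions; fractions sum to 1 so f_C + f_B = 0.750.
Mass balance: Σ fᵢ·δᵢ = δ_bulk ⇒ f_C·(-54.2) + f_B·(-14.6) = -22.7 − (-0.975) = -21.725
Substitute f_B = 0.750 − f_C:
f_C·(-54.2 − -14.6) = -21.725 − 0.750×(-14.6) = -10.775
f_C = -10.775 / -39.6 = 0.2721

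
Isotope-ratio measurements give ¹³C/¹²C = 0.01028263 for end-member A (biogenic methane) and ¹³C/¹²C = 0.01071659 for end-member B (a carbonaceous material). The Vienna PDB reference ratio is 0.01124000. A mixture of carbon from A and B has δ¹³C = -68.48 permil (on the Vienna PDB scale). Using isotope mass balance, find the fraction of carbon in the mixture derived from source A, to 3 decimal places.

0.568

δ_A = (0.01028263/0.01124000 − 1)×1000 = (0.914825 − 1)×1000 = -85.175 permil
δ_B = (0.01071659/0.01124000 − 1)×1000 = (0.953433 − 1)×1000 = -46.567 permil
f_A = (δ_mix − δ_B)/(δ_A − δ_B) = (-68.48 − (-46.567))/(-85.175 − (-46.567))
f_A = -21.913 / -38.609 = 0.5676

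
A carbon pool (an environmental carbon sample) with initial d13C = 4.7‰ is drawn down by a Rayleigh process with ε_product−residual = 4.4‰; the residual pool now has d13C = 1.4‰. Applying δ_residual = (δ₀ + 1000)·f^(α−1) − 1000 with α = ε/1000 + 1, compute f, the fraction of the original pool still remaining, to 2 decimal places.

0.47

α − 1 = ε/1000 = 0.0044
(δ_res + 1000)/(δ₀ + 1000) = (1.4 + 1000)/(4.7 + 1000) = 1001.4/1004.7 = 0.996715
f = 0.996715^(1/0.0044) = exp(ln(0.996715)/0.0044) = exp(-0.00329/0.0044)
f = exp(-0.7477) = 0.4734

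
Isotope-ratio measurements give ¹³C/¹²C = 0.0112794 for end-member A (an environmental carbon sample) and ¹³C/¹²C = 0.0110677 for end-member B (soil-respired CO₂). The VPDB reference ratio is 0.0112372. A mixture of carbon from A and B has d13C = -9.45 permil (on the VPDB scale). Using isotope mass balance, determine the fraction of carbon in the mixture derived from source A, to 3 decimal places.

δ_A = (0.0112794/0.0112372 − 1)×1000 = (1.003755 − 1)×1000 = 3.755 permil
δ_B = (0.0110677/0.0112372 − 1)×1000 = (0.984916 − 1)×1000 = -15.084 permil
f_A = (δ_mix − δ_B)/(δ_A − δ_B) = (-9.45 − (-15.084))/(3.755 − (-15.084))
f_A = 5.634 / 18.839 = 0.2990

0.299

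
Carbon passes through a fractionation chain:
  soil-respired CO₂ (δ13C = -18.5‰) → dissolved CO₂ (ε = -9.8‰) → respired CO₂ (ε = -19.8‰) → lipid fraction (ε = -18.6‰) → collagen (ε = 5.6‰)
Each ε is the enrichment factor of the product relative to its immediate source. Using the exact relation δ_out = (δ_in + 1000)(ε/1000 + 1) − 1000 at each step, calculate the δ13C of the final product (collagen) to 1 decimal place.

-59.8‰

step 1: δ = (-18.50 + 1000)·(-9.8/1000 + 1) − 1000 = -28.12‰
step 2: δ = (-28.12 + 1000)·(-19.8/1000 + 1) − 1000 = -47.36‰
step 3: δ = (-47.36 + 1000)·(-18.6/1000 + 1) − 1000 = -65.08‰
step 4: δ = (-65.08 + 1000)·(5.6/1000 + 1) − 1000 = -59.85‰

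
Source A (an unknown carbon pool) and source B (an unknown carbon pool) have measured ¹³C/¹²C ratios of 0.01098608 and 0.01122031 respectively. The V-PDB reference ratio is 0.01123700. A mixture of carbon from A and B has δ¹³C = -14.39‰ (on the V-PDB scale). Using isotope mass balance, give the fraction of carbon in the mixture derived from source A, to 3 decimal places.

0.619

δ_A = (0.01098608/0.01123700 − 1)×1000 = (0.977670 − 1)×1000 = -22.330‰
δ_B = (0.01122031/0.01123700 − 1)×1000 = (0.998515 − 1)×1000 = -1.485‰
f_A = (δ_mix − δ_B)/(δ_A − δ_B) = (-14.39 − (-1.485))/(-22.330 − (-1.485))
f_A = -12.905 / -20.845 = 0.6191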